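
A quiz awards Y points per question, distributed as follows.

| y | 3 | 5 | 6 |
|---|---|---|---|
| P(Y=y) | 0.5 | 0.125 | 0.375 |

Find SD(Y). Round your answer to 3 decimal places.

1.409

E[Y] = (3)(0.5) + (5)(0.125) + (6)(0.375) = 4.375
E[Y²] = (3)²(0.5) + (5)²(0.125) + (6)²(0.375) = 21.125
Var(Y) = E[Y²] − (E[Y])² = 21.125 − (4.375)² = 1.984375
SD(Y) = √1.984375 ≈ 1.409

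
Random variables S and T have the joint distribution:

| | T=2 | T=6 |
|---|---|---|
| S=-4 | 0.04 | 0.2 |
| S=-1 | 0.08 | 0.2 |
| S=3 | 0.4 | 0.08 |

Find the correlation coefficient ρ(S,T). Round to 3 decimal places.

E[S] = 0.2,  E[T] = 3.92
E[ST] = -2.64
Cov(S,T) = E[ST] − E[S]E[T] = -2.64 − (0.2)(3.92) = -3.424
V(S) = 8.4,  V(T) = 3.9936
ρ = -3.424 / √(8.4·3.9936) ≈ -0.591

-0.591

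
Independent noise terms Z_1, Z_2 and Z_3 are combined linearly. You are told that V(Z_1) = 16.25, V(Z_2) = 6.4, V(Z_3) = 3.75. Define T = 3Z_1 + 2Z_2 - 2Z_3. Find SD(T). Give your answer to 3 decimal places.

13.669

By independence, V(T) = (3)²V(Z_1) + (2)²V(Z_2) + (-2)²V(Z_3)
= (3)²·16.25 + (2)²·6.4 + (-2)²·3.75 = 186.85
SD(T) = √186.85 ≈ 13.669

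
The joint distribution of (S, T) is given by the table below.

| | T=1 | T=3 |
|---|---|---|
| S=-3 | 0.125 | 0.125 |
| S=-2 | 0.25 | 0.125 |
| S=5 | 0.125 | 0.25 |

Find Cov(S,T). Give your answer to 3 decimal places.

0.875

E[S] = 0.375,  E[T] = 2
E[ST] = 1.625
Cov(S,T) = E[ST] − E[S]E[T] = 1.625 − (0.375)(2) = 0.875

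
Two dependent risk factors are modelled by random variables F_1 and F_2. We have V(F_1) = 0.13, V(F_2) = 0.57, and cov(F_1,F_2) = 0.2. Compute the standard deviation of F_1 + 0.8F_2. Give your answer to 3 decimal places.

0.903

V(F_1 + 0.8F_2) = (1)²·V(F_1) + (0.8)²·V(F_2) + 2·(1)·(0.8)·cov(F_1,F_2)
= 1·0.13 + 0.64·0.57 + 1.6·0.2 = 0.8148
SD(F_1 + 0.8F_2) = √0.8148 ≈ 0.903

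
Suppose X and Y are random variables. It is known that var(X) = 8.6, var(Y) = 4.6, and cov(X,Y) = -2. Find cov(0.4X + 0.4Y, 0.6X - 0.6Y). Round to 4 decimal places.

cov(0.4X + 0.4Y, 0.6X - 0.6Y) = (0.4)(0.6)var(X) + (0.4)(-0.6)var(Y) + [(0.4)(-0.6) + (0.4)(0.6)]cov(X,Y)
= 0.24·8.6 + -0.24·4.6 + 0·-2 = 0.96

0.9600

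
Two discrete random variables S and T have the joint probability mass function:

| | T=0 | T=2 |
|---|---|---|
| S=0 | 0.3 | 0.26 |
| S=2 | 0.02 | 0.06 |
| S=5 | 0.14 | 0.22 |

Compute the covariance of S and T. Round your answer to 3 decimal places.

0.323

E[S] = 1.96,  E[T] = 1.08
E[ST] = 2.44
Cov(S,T) = E[ST] − E[S]E[T] = 2.44 − (1.96)(1.08) = 0.3232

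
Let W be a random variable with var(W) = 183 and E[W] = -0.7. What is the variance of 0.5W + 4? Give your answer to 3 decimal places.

var(0.5W + 4) = (0.5)²·var(W) = 0.25·183 = 45.75

45.750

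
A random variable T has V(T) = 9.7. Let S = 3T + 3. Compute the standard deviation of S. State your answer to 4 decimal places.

V(3T + 3) = (3)²·9.7 = 87.3
σ(S) = √87.3 ≈ 9.3434

9.3434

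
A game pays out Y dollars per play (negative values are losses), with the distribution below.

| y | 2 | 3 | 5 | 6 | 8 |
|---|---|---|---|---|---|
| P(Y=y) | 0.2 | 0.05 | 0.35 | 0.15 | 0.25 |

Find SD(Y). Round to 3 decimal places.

2.088

E[Y] = (2)(0.2) + (3)(0.05) + (5)(0.35) + (6)(0.15) + (8)(0.25) = 5.2
E[Y²] = (2)²(0.2) + (3)²(0.05) + (5)²(0.35) + (6)²(0.15) + (8)²(0.25) = 31.4
Var(Y) = E[Y²] − (E[Y])² = 31.4 − (5.2)² = 4.36
SD(Y) = √4.36 ≈ 2.088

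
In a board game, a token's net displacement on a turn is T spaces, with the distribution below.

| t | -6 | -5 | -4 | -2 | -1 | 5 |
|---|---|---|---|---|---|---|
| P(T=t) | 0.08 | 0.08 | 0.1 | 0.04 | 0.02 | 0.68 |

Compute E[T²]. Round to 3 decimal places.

23.660

E[T²] = (-6)²(0.08) + (-5)²(0.08) + (-4)²(0.1) + (-2)²(0.04) + (-1)²(0.02) + (5)²(0.68) = 23.66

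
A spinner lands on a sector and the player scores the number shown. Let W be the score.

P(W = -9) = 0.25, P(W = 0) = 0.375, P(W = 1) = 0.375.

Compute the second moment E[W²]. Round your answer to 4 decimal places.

E[W²] = (-9)²(0.25) + (0)²(0.375) + (1)²(0.375) = 20.625

20.6250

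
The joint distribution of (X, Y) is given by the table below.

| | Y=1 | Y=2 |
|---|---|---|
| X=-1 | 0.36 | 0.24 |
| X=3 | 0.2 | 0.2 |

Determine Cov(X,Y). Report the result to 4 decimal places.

E[X] = 0.6,  E[Y] = 1.44
E[XY] = 0.96
Cov(X,Y) = E[XY] − E[X]E[Y] = 0.96 − (0.6)(1.44) = 0.096

0.0960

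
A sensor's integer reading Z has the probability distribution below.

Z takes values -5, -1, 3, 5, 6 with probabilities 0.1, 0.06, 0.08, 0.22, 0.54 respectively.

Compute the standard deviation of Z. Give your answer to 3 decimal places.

3.473

E[Z] = (-5)(0.1) + (-1)(0.06) + (3)(0.08) + (5)(0.22) + (6)(0.54) = 4.02
E[Z²] = (-5)²(0.1) + (-1)²(0.06) + (3)²(0.08) + (5)²(0.22) + (6)²(0.54) = 28.22
V(Z) = E[Z²] − (E[Z])² = 28.22 − (4.02)² = 12.0596
sd(Z) = √12.0596 ≈ 3.473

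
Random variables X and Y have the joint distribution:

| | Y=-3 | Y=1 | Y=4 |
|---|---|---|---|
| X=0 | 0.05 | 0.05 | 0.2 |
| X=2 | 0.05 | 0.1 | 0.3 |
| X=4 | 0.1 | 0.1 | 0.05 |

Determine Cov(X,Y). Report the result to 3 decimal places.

-1.215

E[X] = 1.9,  E[Y] = 1.85
E[XY] = 2.3
Cov(X,Y) = E[XY] − E[X]E[Y] = 2.3 − (1.9)(1.85) = -1.215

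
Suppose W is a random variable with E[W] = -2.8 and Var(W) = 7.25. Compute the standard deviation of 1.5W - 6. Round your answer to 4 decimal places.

Var(1.5W - 6) = (1.5)²·7.25 = 16.3125
SD(1.5W - 6) = √16.3125 ≈ 4.0389

4.0389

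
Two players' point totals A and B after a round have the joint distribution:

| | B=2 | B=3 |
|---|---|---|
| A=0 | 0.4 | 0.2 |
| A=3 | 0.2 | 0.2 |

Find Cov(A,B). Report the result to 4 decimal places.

E[A] = 1.2,  E[B] = 2.4
E[AB] = 3
Cov(A,B) = E[AB] − E[A]E[B] = 3 − (1.2)(2.4) = 0.12

0.1200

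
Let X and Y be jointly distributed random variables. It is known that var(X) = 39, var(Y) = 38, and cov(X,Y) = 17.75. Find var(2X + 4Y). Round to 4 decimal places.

1048.0000

var(2X + 4Y) = (2)²·var(X) + (4)²·var(Y) + 2·(2)·(4)·cov(X,Y)
= 4·39 + 16·38 + 16·17.75 = 1048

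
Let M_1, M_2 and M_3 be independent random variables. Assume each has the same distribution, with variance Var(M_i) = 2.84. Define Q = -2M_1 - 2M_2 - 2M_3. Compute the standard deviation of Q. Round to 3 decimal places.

5.838

By independence, Var(Q) = (-2)²Var(M_1) + (-2)²Var(M_2) + (-2)²Var(M_3)
= (-2)²·2.84 + (-2)²·2.84 + (-2)²·2.84 = 34.08
sd(Q) = √34.08 ≈ 5.838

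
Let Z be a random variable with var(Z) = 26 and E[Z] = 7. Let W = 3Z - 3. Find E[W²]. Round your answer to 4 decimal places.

558.0000

E[3Z - 3] = 3·7 − 3 = 18
var(3Z - 3) = (3)²·26 = 234
E[W²] = var(W) + (E[W])² = 234 + (18)² = 558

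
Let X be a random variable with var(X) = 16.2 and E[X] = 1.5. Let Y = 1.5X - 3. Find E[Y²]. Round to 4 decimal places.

37.0125

E[1.5X - 3] = 1.5·1.5 − 3 = -0.75
var(1.5X - 3) = (1.5)²·16.2 = 36.45
E[Y²] = var(Y) + (E[Y])² = 36.45 + (-0.75)² = 37.0125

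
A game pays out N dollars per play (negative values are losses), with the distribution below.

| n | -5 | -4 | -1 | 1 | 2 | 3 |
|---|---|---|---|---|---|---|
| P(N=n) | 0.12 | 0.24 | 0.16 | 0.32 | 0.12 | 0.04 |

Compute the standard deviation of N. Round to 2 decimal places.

E[N] = (-5)(0.12) + (-4)(0.24) + (-1)(0.16) + (1)(0.32) + (2)(0.12) + (3)(0.04) = -1.04
E[N²] = (-5)²(0.12) + (-4)²(0.24) + (-1)²(0.16) + (1)²(0.32) + (2)²(0.12) + (3)²(0.04) = 8.16
var(N) = E[N²] − (E[N])² = 8.16 − (-1.04)² = 7.0784
σ(N) = √7.0784 ≈ 2.66

2.66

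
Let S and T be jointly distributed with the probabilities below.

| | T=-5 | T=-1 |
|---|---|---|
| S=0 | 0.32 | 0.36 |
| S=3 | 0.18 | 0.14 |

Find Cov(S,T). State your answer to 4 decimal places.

-0.2400

E[S] = 0.96,  E[T] = -3
E[ST] = -3.12
Cov(S,T) = E[ST] − E[S]E[T] = -3.12 − (0.96)(-3) = -0.24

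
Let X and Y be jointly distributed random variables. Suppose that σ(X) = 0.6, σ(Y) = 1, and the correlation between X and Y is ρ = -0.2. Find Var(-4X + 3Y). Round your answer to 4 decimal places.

Var(X) = (0.6)² = 0.36;  Var(Y) = (1)² = 1
Cov(X,Y) = ρ·σ(X)·σ(Y) = -0.2·0.6·1 = -0.12
Var(-4X + 3Y) = (-4)²·Var(X) + (3)²·Var(Y) + 2·(-4)·(3)·Cov(X,Y)
= 16·0.36 + 9·1 + -24·-0.12 = 17.64

17.6400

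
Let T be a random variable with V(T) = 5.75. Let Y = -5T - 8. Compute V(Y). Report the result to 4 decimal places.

143.7500

V(-5T - 8) = (-5)²·V(T) = 25·5.75 = 143.75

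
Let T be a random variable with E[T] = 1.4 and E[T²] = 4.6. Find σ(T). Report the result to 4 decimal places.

1.6248

Var(T) = 4.6 − (1.4)² = 2.64
σ(T) = √2.64 ≈ 1.6248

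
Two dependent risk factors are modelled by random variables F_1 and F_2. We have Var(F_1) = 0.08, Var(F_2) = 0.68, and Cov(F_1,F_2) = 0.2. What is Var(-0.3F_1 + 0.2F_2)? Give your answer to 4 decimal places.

0.0104

Var(-0.3F_1 + 0.2F_2) = (-0.3)²·Var(F_1) + (0.2)²·Var(F_2) + 2·(-0.3)·(0.2)·Cov(F_1,F_2)
= 0.09·0.08 + 0.04·0.68 + -0.12·0.2 = 0.0104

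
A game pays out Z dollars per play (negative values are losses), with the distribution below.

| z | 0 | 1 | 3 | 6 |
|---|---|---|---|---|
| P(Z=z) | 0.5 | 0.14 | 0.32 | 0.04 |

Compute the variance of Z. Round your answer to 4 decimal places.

2.6644

E[Z] = (0)(0.5) + (1)(0.14) + (3)(0.32) + (6)(0.04) = 1.34
E[Z²] = (0)²(0.5) + (1)²(0.14) + (3)²(0.32) + (6)²(0.04) = 4.46
Var(Z) = E[Z²] − (E[Z])² = 4.46 − (1.34)² = 2.6644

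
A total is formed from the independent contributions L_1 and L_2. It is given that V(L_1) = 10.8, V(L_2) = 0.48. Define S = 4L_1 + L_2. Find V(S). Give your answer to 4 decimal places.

173.2800

By independence, V(S) = (4)²V(L_1) + (1)²V(L_2)
= (4)²·10.8 + (1)²·0.48 = 173.28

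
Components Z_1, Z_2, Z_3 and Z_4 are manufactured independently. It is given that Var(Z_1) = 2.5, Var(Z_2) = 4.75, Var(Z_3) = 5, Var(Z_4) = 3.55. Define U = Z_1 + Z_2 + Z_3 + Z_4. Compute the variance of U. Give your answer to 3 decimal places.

By independence, Var(U) = (1)²Var(Z_1) + (1)²Var(Z_2) + (1)²Var(Z_3) + (1)²Var(Z_4)
= (1)²·2.5 + (1)²·4.75 + (1)²·5 + (1)²·3.55 = 15.8

15.800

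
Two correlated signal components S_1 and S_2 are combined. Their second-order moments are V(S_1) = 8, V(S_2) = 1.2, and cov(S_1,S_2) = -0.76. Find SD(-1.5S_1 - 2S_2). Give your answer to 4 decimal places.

V(-1.5S_1 - 2S_2) = (-1.5)²·V(S_1) + (-2)²·V(S_2) + 2·(-1.5)·(-2)·cov(S_1,S_2)
= 2.25·8 + 4·1.2 + 6·-0.76 = 18.24
SD(-1.5S_1 - 2S_2) = √18.24 ≈ 4.2708

4.2708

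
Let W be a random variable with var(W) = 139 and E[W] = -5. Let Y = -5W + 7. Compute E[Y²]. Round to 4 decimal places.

E[-5W + 7] = -5·-5 + 7 = 32
var(-5W + 7) = (-5)²·139 = 3475
E[Y²] = var(Y) + (E[Y])² = 3475 + (32)² = 4499

4499.0000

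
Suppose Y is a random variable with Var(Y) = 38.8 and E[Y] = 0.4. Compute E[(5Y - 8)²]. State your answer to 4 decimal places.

E[5Y - 8] = 5·0.4 − 8 = -6
Var(5Y - 8) = (5)²·38.8 = 970
E[(5Y - 8)²] = Var((5Y - 8)) + (E[(5Y - 8)])² = 970 + (-6)² = 1006

1006.0000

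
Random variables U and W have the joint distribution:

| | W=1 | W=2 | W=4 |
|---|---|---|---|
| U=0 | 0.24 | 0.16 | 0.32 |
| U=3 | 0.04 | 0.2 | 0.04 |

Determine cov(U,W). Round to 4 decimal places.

E[U] = 0.84,  E[W] = 2.44
E[UW] = 1.8
cov(U,W) = E[UW] − E[U]E[W] = 1.8 − (0.84)(2.44) = -0.2496

-0.2496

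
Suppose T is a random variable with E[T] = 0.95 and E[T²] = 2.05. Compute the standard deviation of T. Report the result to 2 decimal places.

1.07

Var(T) = 2.05 − (0.95)² = 1.1475
SD(T) = √1.1475 ≈ 1.07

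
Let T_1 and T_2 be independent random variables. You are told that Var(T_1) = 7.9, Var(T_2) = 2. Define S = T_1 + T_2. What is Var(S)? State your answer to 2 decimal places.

9.90

By independence, Var(S) = (1)²Var(T_1) + (1)²Var(T_2)
= (1)²·7.9 + (1)²·2 = 9.9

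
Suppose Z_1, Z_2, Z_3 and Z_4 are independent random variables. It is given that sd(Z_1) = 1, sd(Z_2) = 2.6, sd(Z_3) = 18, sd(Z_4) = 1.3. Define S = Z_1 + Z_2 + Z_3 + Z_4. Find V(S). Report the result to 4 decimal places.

333.4500

V(Z_1) = 1, V(Z_2) = 6.76, V(Z_3) = 324, V(Z_4) = 1.69
By independence, V(S) = (1)²V(Z_1) + (1)²V(Z_2) + (1)²V(Z_3) + (1)²V(Z_4)
= (1)²·1 + (1)²·6.76 + (1)²·324 + (1)²·1.69 = 333.45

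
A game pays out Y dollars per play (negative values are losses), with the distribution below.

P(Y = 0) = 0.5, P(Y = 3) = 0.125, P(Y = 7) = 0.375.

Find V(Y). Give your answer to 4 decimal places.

E[Y] = (0)(0.5) + (3)(0.125) + (7)(0.375) = 3
E[Y²] = (0)²(0.5) + (3)²(0.125) + (7)²(0.375) = 19.5
V(Y) = E[Y²] − (E[Y])² = 19.5 − (3)² = 10.5

10.5000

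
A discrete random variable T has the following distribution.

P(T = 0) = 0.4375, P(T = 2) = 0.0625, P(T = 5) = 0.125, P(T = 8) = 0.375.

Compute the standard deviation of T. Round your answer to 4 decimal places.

3.6486

E[T] = (0)(0.4375) + (2)(0.0625) + (5)(0.125) + (8)(0.375) = 3.75
E[T²] = (0)²(0.4375) + (2)²(0.0625) + (5)²(0.125) + (8)²(0.375) = 27.375
Var(T) = E[T²] − (E[T])² = 27.375 − (3.75)² = 13.3125
SD(T) = √13.3125 ≈ 3.6486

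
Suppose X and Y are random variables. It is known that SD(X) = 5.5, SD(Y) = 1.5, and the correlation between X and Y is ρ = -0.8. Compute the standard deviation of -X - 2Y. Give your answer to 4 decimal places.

Var(X) = (5.5)² = 30.25;  Var(Y) = (1.5)² = 2.25
Cov(X,Y) = ρ·SD(X)·SD(Y) = -0.8·5.5·1.5 = -6.6
Var(-X - 2Y) = (-1)²·Var(X) + (-2)²·Var(Y) + 2·(-1)·(-2)·Cov(X,Y)
= 1·30.25 + 4·2.25 + 4·-6.6 = 12.85
SD(-X - 2Y) = √12.85 ≈ 3.5847

3.5847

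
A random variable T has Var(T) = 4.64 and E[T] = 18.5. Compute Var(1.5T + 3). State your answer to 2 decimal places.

Var(1.5T + 3) = (1.5)²·Var(T) = 2.25·4.64 = 10.44

10.44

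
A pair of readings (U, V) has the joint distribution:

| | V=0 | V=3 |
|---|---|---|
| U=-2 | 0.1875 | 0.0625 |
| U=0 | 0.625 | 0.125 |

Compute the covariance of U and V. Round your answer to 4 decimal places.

E[U] = -0.5,  E[V] = 0.5625
E[UV] = -0.375
cov(U,V) = E[UV] − E[U]E[V] = -0.375 − (-0.5)(0.5625) = -0.09375

-0.0938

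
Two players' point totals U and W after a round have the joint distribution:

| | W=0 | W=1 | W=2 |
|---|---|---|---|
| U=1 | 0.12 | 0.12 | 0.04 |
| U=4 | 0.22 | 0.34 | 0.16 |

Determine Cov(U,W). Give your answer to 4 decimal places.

E[U] = 3.16,  E[W] = 0.86
E[UW] = 2.84
Cov(U,W) = E[UW] − E[U]E[W] = 2.84 − (3.16)(0.86) = 0.1224

0.1224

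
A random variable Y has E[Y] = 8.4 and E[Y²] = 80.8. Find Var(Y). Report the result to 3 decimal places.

10.240

Var(Y) = 80.8 − (8.4)² = 10.24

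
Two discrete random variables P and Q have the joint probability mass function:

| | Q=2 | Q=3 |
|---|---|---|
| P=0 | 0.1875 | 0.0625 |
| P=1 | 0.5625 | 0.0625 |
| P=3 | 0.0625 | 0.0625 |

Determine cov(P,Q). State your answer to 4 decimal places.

E[P] = 1,  E[Q] = 2.1875
E[PQ] = 2.25
cov(P,Q) = E[PQ] − E[P]E[Q] = 2.25 − (1)(2.1875) = 0.0625

0.0625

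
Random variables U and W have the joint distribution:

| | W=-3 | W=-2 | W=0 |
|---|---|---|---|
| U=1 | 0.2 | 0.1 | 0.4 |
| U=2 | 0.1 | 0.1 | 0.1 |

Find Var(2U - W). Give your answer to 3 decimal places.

E[U] = 1.3,  E[W] = -1.3,  E[UW] = -1.8
Var(U) = 1.9 − (1.3)² = 0.21;  Var(W) = 3.5 − (-1.3)² = 1.81
cov(U,W) = -1.8 − (1.3)(-1.3) = -0.11
Var(2U - W) = (2)²·0.21 + (-1)²·1.81 + 2·(2)·(-1)·-0.11 = 3.09

3.090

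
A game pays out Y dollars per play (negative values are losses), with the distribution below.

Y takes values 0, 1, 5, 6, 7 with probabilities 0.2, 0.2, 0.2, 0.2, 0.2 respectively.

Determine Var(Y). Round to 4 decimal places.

7.7600

E[Y] = (0)(0.2) + (1)(0.2) + (5)(0.2) + (6)(0.2) + (7)(0.2) = 3.8
E[Y²] = (0)²(0.2) + (1)²(0.2) + (5)²(0.2) + (6)²(0.2) + (7)²(0.2) = 22.2
Var(Y) = E[Y²] − (E[Y])² = 22.2 − (3.8)² = 7.76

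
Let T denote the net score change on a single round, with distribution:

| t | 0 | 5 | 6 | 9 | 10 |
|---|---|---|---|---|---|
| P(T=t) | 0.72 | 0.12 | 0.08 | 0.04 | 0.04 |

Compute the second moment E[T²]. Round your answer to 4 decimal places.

E[T²] = (0)²(0.72) + (5)²(0.12) + (6)²(0.08) + (9)²(0.04) + (10)²(0.04) = 13.12

13.1200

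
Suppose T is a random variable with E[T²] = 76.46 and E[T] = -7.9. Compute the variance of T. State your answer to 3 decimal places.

V(T) = 76.46 − (-7.9)² = 14.05

14.050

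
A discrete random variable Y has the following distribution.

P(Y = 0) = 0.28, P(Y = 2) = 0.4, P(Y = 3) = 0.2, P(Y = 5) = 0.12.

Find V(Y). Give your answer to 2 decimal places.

2.40

E[Y] = (0)(0.28) + (2)(0.4) + (3)(0.2) + (5)(0.12) = 2
E[Y²] = (0)²(0.28) + (2)²(0.4) + (3)²(0.2) + (5)²(0.12) = 6.4
V(Y) = E[Y²] − (E[Y])² = 6.4 − (2)² = 2.4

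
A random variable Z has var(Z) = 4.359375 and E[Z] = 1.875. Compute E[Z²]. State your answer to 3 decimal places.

E[Z²] = var(Z) + (E[Z])² = 4.359375 + (1.875)² = 7.875

7.875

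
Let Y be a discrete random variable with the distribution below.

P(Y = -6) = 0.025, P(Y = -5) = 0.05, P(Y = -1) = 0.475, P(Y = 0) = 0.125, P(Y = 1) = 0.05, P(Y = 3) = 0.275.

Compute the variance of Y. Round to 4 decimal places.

E[Y] = (-6)(0.025) + (-5)(0.05) + (-1)(0.475) + (0)(0.125) + (1)(0.05) + (3)(0.275) = 0
E[Y²] = (-6)²(0.025) + (-5)²(0.05) + (-1)²(0.475) + (0)²(0.125) + (1)²(0.05) + (3)²(0.275) = 5.15
V(Y) = E[Y²] − (E[Y])² = 5.15 − (0)² = 5.15

5.1500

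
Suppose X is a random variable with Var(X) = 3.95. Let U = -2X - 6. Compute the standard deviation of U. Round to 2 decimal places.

Var(-2X - 6) = (-2)²·3.95 = 15.8
SD(U) = √15.8 ≈ 3.97

3.97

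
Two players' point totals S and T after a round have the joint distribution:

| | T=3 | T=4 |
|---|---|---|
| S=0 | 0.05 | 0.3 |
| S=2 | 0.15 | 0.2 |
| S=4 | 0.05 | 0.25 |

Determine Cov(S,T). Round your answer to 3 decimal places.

E[S] = 1.9,  E[T] = 3.75
E[ST] = 7.1
Cov(S,T) = E[ST] − E[S]E[T] = 7.1 − (1.9)(3.75) = -0.025

-0.025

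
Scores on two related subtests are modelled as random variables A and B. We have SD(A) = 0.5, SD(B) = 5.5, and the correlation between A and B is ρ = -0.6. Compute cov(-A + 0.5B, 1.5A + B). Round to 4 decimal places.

15.1625

V(A) = (0.5)² = 0.25;  V(B) = (5.5)² = 30.25
cov(A,B) = ρ·SD(A)·SD(B) = -0.6·0.5·5.5 = -1.65
cov(-A + 0.5B, 1.5A + B) = (-1)(1.5)V(A) + (0.5)(1)V(B) + [(-1)(1) + (0.5)(1.5)]cov(A,B)
= -1.5·0.25 + 0.5·30.25 + -0.25·-1.65 = 15.1625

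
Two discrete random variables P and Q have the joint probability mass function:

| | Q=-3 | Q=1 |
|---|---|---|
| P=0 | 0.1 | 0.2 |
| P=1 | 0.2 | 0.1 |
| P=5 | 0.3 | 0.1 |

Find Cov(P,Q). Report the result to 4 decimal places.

-1.2800

E[P] = 2.3,  E[Q] = -1.4
E[PQ] = -4.5
Cov(P,Q) = E[PQ] − E[P]E[Q] = -4.5 − (2.3)(-1.4) = -1.28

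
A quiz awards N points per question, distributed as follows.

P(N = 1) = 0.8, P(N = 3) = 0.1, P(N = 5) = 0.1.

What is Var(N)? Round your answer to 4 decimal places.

E[N] = (1)(0.8) + (3)(0.1) + (5)(0.1) = 1.6
E[N²] = (1)²(0.8) + (3)²(0.1) + (5)²(0.1) = 4.2
Var(N) = E[N²] − (E[N])² = 4.2 − (1.6)² = 1.64

1.6400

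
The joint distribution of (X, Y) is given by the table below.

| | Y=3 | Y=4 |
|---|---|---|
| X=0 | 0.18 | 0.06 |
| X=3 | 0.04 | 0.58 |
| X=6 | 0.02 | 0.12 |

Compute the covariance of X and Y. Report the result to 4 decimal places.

0.4080

E[X] = 2.7,  E[Y] = 3.76
E[XY] = 10.56
cov(X,Y) = E[XY] − E[X]E[Y] = 10.56 − (2.7)(3.76) = 0.408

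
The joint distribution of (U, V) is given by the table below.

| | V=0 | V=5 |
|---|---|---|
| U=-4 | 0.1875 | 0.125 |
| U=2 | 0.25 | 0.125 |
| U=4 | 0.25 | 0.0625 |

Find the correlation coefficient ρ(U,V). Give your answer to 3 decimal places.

-0.153

E[U] = 0.75,  E[V] = 1.5625
E[UV] = 0
cov(U,V) = E[UV] − E[U]E[V] = 0 − (0.75)(1.5625) = -1.171875
Var(U) = 10.9375,  Var(V) = 5.37109375
ρ = -1.171875 / √(10.9375·5.37109375) ≈ -0.153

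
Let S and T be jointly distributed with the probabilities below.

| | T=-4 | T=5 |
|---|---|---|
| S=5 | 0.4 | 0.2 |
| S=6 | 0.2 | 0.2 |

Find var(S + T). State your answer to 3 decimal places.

20.400

E[S] = 5.4,  E[T] = -0.4,  E[ST] = -1.8
var(S) = 29.4 − (5.4)² = 0.24;  var(T) = 19.6 − (-0.4)² = 19.44
Cov(S,T) = -1.8 − (5.4)(-0.4) = 0.36
var(S + T) = (1)²·0.24 + (1)²·19.44 + 2·(1)·(1)·0.36 = 20.4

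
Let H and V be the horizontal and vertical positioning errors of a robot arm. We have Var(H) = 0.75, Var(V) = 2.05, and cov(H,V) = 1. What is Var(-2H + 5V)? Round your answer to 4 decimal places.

Var(-2H + 5V) = (-2)²·Var(H) + (5)²·Var(V) + 2·(-2)·(5)·cov(H,V)
= 4·0.75 + 25·2.05 + -20·1 = 34.25

34.2500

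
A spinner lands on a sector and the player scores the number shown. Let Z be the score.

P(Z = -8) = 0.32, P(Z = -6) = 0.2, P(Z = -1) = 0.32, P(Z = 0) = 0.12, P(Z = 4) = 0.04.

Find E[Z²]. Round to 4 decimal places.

E[Z²] = (-8)²(0.32) + (-6)²(0.2) + (-1)²(0.32) + (0)²(0.12) + (4)²(0.04) = 28.64

28.6400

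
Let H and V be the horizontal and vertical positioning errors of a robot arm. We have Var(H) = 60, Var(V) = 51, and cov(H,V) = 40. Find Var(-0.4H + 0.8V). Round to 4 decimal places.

16.6400

Var(-0.4H + 0.8V) = (-0.4)²·Var(H) + (0.8)²·Var(V) + 2·(-0.4)·(0.8)·cov(H,V)
= 0.16·60 + 0.64·51 + -0.64·40 = 16.64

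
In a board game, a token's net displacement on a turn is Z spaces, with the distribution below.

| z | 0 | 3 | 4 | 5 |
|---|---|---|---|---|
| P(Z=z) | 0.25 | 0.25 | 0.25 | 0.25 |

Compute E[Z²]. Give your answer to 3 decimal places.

12.500

E[Z²] = (0)²(0.25) + (3)²(0.25) + (4)²(0.25) + (5)²(0.25) = 12.5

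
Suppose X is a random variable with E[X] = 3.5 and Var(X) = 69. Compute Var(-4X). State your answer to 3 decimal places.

1104.000

Var(-4X) = (-4)²·Var(X) = 16·69 = 1104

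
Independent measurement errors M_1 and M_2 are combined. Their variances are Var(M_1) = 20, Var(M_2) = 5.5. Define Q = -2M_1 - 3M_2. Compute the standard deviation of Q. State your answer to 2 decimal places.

11.38

By independence, Var(Q) = (-2)²Var(M_1) + (-3)²Var(M_2)
= (-2)²·20 + (-3)²·5.5 = 129.5
sd(Q) = √129.5 ≈ 11.38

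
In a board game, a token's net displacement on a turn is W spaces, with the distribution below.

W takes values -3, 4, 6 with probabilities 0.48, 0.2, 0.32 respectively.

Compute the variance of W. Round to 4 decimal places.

17.4016

E[W] = (-3)(0.48) + (4)(0.2) + (6)(0.32) = 1.28
E[W²] = (-3)²(0.48) + (4)²(0.2) + (6)²(0.32) = 19.04
Var(W) = E[W²] − (E[W])² = 19.04 − (1.28)² = 17.4016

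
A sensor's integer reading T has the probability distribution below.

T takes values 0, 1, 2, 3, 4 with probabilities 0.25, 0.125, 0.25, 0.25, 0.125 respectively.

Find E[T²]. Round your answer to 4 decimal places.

5.3750

E[T²] = (0)²(0.25) + (1)²(0.125) + (2)²(0.25) + (3)²(0.25) + (4)²(0.125) = 5.375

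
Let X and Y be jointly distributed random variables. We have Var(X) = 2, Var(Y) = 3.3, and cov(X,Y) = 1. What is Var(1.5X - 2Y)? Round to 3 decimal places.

11.700

Var(1.5X - 2Y) = (1.5)²·Var(X) + (-2)²·Var(Y) + 2·(1.5)·(-2)·cov(X,Y)
= 2.25·2 + 4·3.3 + -6·1 = 11.7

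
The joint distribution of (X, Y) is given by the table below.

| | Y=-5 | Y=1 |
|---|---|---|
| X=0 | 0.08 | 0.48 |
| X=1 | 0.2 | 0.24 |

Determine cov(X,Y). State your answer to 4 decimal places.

E[X] = 0.44,  E[Y] = -0.68
E[XY] = -0.76
cov(X,Y) = E[XY] − E[X]E[Y] = -0.76 − (0.44)(-0.68) = -0.4608

-0.4608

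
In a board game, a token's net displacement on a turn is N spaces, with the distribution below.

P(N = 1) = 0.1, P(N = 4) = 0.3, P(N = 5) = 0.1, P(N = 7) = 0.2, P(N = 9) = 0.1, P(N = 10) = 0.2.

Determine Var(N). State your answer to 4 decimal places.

E[N] = (1)(0.1) + (4)(0.3) + (5)(0.1) + (7)(0.2) + (9)(0.1) + (10)(0.2) = 6.1
E[N²] = (1)²(0.1) + (4)²(0.3) + (5)²(0.1) + (7)²(0.2) + (9)²(0.1) + (10)²(0.2) = 45.3
Var(N) = E[N²] − (E[N])² = 45.3 − (6.1)² = 8.09

8.0900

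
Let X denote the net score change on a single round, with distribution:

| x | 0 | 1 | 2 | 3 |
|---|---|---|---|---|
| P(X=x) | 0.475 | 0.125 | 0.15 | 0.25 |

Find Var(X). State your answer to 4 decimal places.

1.5944

E[X] = (0)(0.475) + (1)(0.125) + (2)(0.15) + (3)(0.25) = 1.175
E[X²] = (0)²(0.475) + (1)²(0.125) + (2)²(0.15) + (3)²(0.25) = 2.975
Var(X) = E[X²] − (E[X])² = 2.975 − (1.175)² = 1.594375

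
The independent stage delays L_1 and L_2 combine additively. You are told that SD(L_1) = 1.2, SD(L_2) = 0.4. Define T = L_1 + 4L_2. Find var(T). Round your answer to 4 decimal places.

var(L_1) = 1.44, var(L_2) = 0.16
By independence, var(T) = (1)²var(L_1) + (4)²var(L_2)
= (1)²·1.44 + (4)²·0.16 = 4

4.0000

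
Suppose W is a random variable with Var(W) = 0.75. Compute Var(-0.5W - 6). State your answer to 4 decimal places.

0.1875

Var(-0.5W - 6) = (-0.5)²·Var(W) = 0.25·0.75 = 0.1875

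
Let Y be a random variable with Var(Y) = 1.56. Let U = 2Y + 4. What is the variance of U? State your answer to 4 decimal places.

Var(2Y + 4) = (2)²·Var(Y) = 4·1.56 = 6.24

6.2400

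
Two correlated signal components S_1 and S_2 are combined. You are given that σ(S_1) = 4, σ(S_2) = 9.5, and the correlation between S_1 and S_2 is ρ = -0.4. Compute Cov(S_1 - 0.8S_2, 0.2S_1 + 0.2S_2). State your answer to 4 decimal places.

-11.8480

V(S_1) = (4)² = 16;  V(S_2) = (9.5)² = 90.25
Cov(S_1,S_2) = ρ·σ(S_1)·σ(S_2) = -0.4·4·9.5 = -15.2
Cov(S_1 - 0.8S_2, 0.2S_1 + 0.2S_2) = (1)(0.2)V(S_1) + (-0.8)(0.2)V(S_2) + [(1)(0.2) + (-0.8)(0.2)]Cov(S_1,S_2)
= 0.2·16 + -0.16·90.25 + 0.04·-15.2 = -11.848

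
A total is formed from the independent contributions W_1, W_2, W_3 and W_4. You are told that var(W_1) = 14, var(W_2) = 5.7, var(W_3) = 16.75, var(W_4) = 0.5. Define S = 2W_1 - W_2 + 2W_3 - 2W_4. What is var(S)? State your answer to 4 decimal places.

130.7000

By independence, var(S) = (2)²var(W_1) + (-1)²var(W_2) + (2)²var(W_3) + (-2)²var(W_4)
= (2)²·14 + (-1)²·5.7 + (2)²·16.75 + (-2)²·0.5 = 130.7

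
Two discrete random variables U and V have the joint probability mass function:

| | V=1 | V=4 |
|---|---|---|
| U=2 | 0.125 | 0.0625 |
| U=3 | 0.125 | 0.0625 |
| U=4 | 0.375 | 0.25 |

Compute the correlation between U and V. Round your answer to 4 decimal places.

0.0614

E[U] = 3.4375,  E[V] = 2.125
E[UV] = 7.375
Cov(U,V) = E[UV] − E[U]E[V] = 7.375 − (3.4375)(2.125) = 0.0703125
var(U) = 0.62109375,  var(V) = 2.109375
ρ = 0.0703125 / √(0.62109375·2.109375) ≈ 0.0614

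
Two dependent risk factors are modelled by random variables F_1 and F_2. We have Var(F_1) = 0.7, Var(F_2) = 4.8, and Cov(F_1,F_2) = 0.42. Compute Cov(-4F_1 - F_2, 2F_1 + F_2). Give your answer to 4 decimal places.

Cov(-4F_1 - F_2, 2F_1 + F_2) = (-4)(2)Var(F_1) + (-1)(1)Var(F_2) + [(-4)(1) + (-1)(2)]Cov(F_1,F_2)
= -8·0.7 + -1·4.8 + -6·0.42 = -12.92

-12.9200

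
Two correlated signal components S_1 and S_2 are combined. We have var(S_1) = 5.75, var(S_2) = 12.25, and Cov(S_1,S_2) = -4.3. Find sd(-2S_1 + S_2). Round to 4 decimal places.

7.2422

var(-2S_1 + S_2) = (-2)²·var(S_1) + (1)²·var(S_2) + 2·(-2)·(1)·Cov(S_1,S_2)
= 4·5.75 + 1·12.25 + -4·-4.3 = 52.45
sd(-2S_1 + S_2) = √52.45 ≈ 7.2422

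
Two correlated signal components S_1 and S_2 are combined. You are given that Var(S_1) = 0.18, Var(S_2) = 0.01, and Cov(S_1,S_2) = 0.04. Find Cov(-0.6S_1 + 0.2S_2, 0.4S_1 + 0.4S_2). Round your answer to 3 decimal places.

-0.049

Cov(-0.6S_1 + 0.2S_2, 0.4S_1 + 0.4S_2) = (-0.6)(0.4)Var(S_1) + (0.2)(0.4)Var(S_2) + [(-0.6)(0.4) + (0.2)(0.4)]Cov(S_1,S_2)
= -0.24·0.18 + 0.08·0.01 + -0.16·0.04 = -0.0488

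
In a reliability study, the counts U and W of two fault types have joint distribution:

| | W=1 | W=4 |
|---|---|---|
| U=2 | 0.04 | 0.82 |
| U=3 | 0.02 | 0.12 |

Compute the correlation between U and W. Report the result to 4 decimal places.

-0.1408

E[U] = 2.14,  E[W] = 3.82
E[UW] = 8.14
cov(U,W) = E[UW] − E[U]E[W] = 8.14 − (2.14)(3.82) = -0.0348
Var(U) = 0.1204,  Var(W) = 0.5076
ρ = -0.0348 / √(0.1204·0.5076) ≈ -0.1408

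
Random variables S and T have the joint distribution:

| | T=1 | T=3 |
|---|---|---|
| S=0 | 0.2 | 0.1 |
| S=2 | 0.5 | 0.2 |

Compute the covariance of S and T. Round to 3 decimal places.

-0.040

E[S] = 1.4,  E[T] = 1.6
E[ST] = 2.2
Cov(S,T) = E[ST] − E[S]E[T] = 2.2 − (1.4)(1.6) = -0.04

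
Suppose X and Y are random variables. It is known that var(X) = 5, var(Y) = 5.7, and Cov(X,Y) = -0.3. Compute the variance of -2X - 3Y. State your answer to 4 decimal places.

var(-2X - 3Y) = (-2)²·var(X) + (-3)²·var(Y) + 2·(-2)·(-3)·Cov(X,Y)
= 4·5 + 9·5.7 + 12·-0.3 = 67.7

67.7000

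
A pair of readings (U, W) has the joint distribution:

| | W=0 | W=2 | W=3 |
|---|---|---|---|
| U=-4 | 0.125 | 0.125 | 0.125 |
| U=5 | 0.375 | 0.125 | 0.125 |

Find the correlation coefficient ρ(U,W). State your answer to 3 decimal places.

E[U] = 1.625,  E[W] = 1.25
E[UW] = 0.625
Cov(U,W) = E[UW] − E[U]E[W] = 0.625 − (1.625)(1.25) = -1.40625
Var(U) = 18.984375,  Var(W) = 1.6875
ρ = -1.40625 / √(18.984375·1.6875) ≈ -0.248

-0.248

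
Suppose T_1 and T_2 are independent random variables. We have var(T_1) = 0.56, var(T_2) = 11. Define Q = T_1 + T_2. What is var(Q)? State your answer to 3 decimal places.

By independence, var(Q) = (1)²var(T_1) + (1)²var(T_2)
= (1)²·0.56 + (1)²·11 = 11.56

11.560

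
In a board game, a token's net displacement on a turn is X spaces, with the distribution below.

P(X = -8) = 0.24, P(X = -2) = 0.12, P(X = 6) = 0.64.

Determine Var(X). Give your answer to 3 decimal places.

36.058

E[X] = (-8)(0.24) + (-2)(0.12) + (6)(0.64) = 1.68
E[X²] = (-8)²(0.24) + (-2)²(0.12) + (6)²(0.64) = 38.88
Var(X) = E[X²] − (E[X])² = 38.88 − (1.68)² = 36.0576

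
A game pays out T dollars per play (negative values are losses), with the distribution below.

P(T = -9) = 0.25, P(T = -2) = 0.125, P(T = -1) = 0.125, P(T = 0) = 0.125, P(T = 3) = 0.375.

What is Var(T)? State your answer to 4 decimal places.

22.0000

E[T] = (-9)(0.25) + (-2)(0.125) + (-1)(0.125) + (0)(0.125) + (3)(0.375) = -1.5
E[T²] = (-9)²(0.25) + (-2)²(0.125) + (-1)²(0.125) + (0)²(0.125) + (3)²(0.375) = 24.25
Var(T) = E[T²] − (E[T])² = 24.25 − (-1.5)² = 22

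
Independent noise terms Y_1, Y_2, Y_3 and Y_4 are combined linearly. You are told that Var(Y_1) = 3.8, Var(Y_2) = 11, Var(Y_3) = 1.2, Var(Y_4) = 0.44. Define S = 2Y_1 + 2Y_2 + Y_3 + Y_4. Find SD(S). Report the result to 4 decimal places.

By independence, Var(S) = (2)²Var(Y_1) + (2)²Var(Y_2) + (1)²Var(Y_3) + (1)²Var(Y_4)
= (2)²·3.8 + (2)²·11 + (1)²·1.2 + (1)²·0.44 = 60.84
SD(S) = √60.84 ≈ 7.8000

7.8000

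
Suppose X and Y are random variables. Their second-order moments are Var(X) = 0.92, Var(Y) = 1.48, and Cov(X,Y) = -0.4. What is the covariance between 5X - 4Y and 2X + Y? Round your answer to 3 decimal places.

4.480

Cov(5X - 4Y, 2X + Y) = (5)(2)Var(X) + (-4)(1)Var(Y) + [(5)(1) + (-4)(2)]Cov(X,Y)
= 10·0.92 + -4·1.48 + -3·-0.4 = 4.48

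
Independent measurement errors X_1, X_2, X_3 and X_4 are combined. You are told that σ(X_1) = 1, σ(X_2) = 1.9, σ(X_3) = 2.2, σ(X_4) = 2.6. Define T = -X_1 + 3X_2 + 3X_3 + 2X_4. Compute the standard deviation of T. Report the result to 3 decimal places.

Var(X_1) = 1, Var(X_2) = 3.61, Var(X_3) = 4.84, Var(X_4) = 6.76
By independence, Var(T) = (-1)²Var(X_1) + (3)²Var(X_2) + (3)²Var(X_3) + (2)²Var(X_4)
= (-1)²·1 + (3)²·3.61 + (3)²·4.84 + (2)²·6.76 = 104.09
σ(T) = √104.09 ≈ 10.202

10.202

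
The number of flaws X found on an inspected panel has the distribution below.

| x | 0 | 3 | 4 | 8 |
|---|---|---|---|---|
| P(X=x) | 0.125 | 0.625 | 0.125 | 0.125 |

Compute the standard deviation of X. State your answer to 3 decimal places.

E[X] = (0)(0.125) + (3)(0.625) + (4)(0.125) + (8)(0.125) = 3.375
E[X²] = (0)²(0.125) + (3)²(0.625) + (4)²(0.125) + (8)²(0.125) = 15.625
var(X) = E[X²] − (E[X])² = 15.625 − (3.375)² = 4.234375
σ(X) = √4.234375 ≈ 2.058

2.058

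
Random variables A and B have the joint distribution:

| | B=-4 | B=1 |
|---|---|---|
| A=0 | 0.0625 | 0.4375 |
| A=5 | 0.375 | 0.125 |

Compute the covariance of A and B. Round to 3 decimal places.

E[A] = 2.5,  E[B] = -1.1875
E[AB] = -6.875
Cov(A,B) = E[AB] − E[A]E[B] = -6.875 − (2.5)(-1.1875) = -3.90625

-3.906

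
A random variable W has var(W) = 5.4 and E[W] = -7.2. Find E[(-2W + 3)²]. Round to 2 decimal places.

E[-2W + 3] = -2·-7.2 + 3 = 17.4
var(-2W + 3) = (-2)²·5.4 = 21.6
E[(-2W + 3)²] = var((-2W + 3)) + (E[(-2W + 3)])² = 21.6 + (17.4)² = 324.36

324.36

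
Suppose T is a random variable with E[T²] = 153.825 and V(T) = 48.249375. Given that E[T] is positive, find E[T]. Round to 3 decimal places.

10.275

(E[T])² = E[T²] − V(T) = 153.825 − 48.249375 = 105.575625
E[T] = √105.575625 = 10.275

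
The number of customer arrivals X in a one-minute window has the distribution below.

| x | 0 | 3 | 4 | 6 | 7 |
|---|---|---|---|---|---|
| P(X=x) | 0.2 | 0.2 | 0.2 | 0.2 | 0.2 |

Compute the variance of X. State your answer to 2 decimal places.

6.00

E[X] = (0)(0.2) + (3)(0.2) + (4)(0.2) + (6)(0.2) + (7)(0.2) = 4
E[X²] = (0)²(0.2) + (3)²(0.2) + (4)²(0.2) + (6)²(0.2) + (7)²(0.2) = 22
Var(X) = E[X²] − (E[X])² = 22 − (4)² = 6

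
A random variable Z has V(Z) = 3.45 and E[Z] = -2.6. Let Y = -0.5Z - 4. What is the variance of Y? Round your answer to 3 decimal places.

V(-0.5Z - 4) = (-0.5)²·V(Z) = 0.25·3.45 = 0.8625

0.863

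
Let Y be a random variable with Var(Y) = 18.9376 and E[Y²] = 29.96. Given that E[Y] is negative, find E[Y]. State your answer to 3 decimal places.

-3.320

(E[Y])² = E[Y²] − Var(Y) = 29.96 − 18.9376 = 11.0224
E[Y] = −√11.0224 = -3.32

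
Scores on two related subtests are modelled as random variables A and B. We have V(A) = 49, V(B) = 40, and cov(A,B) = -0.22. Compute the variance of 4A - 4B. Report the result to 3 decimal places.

V(4A - 4B) = (4)²·V(A) + (-4)²·V(B) + 2·(4)·(-4)·cov(A,B)
= 16·49 + 16·40 + -32·-0.22 = 1431.04

1431.040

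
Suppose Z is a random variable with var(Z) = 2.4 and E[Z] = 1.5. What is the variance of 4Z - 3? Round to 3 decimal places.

38.400

var(4Z - 3) = (4)²·var(Z) = 16·2.4 = 38.4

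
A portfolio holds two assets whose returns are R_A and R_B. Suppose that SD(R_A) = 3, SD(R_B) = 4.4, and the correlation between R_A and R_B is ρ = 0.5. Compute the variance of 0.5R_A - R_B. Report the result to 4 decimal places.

15.0100

var(R_A) = (3)² = 9;  var(R_B) = (4.4)² = 19.36
cov(R_A,R_B) = ρ·SD(R_A)·SD(R_B) = 0.5·3·4.4 = 6.6
var(0.5R_A - R_B) = (0.5)²·var(R_A) + (-1)²·var(R_B) + 2·(0.5)·(-1)·cov(R_A,R_B)
= 0.25·9 + 1·19.36 + -1·6.6 = 15.01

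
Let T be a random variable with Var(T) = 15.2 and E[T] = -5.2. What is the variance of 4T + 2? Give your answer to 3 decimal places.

243.200

Var(4T + 2) = (4)²·Var(T) = 16·15.2 = 243.2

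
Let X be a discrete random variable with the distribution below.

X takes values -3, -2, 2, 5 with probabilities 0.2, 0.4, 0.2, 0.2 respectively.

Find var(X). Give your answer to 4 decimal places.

9.2000

E[X] = (-3)(0.2) + (-2)(0.4) + (2)(0.2) + (5)(0.2) = 0
E[X²] = (-3)²(0.2) + (-2)²(0.4) + (2)²(0.2) + (5)²(0.2) = 9.2
var(X) = E[X²] − (E[X])² = 9.2 − (0)² = 9.2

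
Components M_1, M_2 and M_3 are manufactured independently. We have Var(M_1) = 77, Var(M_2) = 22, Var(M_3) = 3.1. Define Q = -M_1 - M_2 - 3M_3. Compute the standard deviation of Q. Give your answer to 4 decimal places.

11.2650

By independence, Var(Q) = (-1)²Var(M_1) + (-1)²Var(M_2) + (-3)²Var(M_3)
= (-1)²·77 + (-1)²·22 + (-3)²·3.1 = 126.9
sd(Q) = √126.9 ≈ 11.2650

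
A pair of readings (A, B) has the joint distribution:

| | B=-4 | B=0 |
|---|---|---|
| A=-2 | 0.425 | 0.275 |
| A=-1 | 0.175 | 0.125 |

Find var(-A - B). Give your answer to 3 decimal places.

4.090

E[A] = -1.7,  E[B] = -2.4,  E[AB] = 4.1
var(A) = 3.1 − (-1.7)² = 0.21;  var(B) = 9.6 − (-2.4)² = 3.84
Cov(A,B) = 4.1 − (-1.7)(-2.4) = 0.02
var(-A - B) = (-1)²·0.21 + (-1)²·3.84 + 2·(-1)·(-1)·0.02 = 4.09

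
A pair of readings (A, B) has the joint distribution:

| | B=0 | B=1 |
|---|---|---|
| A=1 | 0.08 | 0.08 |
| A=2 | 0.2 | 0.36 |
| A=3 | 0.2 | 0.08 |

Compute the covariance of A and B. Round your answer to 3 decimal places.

E[A] = 2.12,  E[B] = 0.52
E[AB] = 1.04
cov(A,B) = E[AB] − E[A]E[B] = 1.04 − (2.12)(0.52) = -0.0624

-0.062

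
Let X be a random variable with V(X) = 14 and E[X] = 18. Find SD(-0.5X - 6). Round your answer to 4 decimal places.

1.8708

V(-0.5X - 6) = (-0.5)²·14 = 3.5
SD(-0.5X - 6) = √3.5 ≈ 1.8708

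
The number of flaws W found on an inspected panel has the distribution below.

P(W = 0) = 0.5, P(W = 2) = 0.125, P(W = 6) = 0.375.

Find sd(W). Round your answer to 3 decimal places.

E[W] = (0)(0.5) + (2)(0.125) + (6)(0.375) = 2.5
E[W²] = (0)²(0.5) + (2)²(0.125) + (6)²(0.375) = 14
Var(W) = E[W²] − (E[W])² = 14 − (2.5)² = 7.75
sd(W) = √7.75 ≈ 2.784

2.784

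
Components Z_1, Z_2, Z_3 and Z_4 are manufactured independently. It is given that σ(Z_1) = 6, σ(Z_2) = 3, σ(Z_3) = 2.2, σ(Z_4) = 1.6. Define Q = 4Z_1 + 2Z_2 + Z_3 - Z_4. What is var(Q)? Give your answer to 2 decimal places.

var(Z_1) = 36, var(Z_2) = 9, var(Z_3) = 4.84, var(Z_4) = 2.56
By independence, var(Q) = (4)²var(Z_1) + (2)²var(Z_2) + (1)²var(Z_3) + (-1)²var(Z_4)
= (4)²·36 + (2)²·9 + (1)²·4.84 + (-1)²·2.56 = 619.4

619.40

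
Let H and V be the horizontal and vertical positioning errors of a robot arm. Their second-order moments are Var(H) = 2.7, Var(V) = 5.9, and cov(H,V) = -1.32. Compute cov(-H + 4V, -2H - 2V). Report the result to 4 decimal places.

cov(-H + 4V, -2H - 2V) = (-1)(-2)Var(H) + (4)(-2)Var(V) + [(-1)(-2) + (4)(-2)]cov(H,V)
= 2·2.7 + -8·5.9 + -6·-1.32 = -33.88

-33.8800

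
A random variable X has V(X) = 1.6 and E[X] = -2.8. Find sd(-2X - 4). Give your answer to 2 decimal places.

2.53

V(-2X - 4) = (-2)²·1.6 = 6.4
sd(-2X - 4) = √6.4 ≈ 2.53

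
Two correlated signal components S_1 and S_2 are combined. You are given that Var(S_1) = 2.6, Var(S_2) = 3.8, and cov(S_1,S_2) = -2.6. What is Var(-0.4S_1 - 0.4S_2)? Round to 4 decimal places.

Var(-0.4S_1 - 0.4S_2) = (-0.4)²·Var(S_1) + (-0.4)²·Var(S_2) + 2·(-0.4)·(-0.4)·cov(S_1,S_2)
= 0.16·2.6 + 0.16·3.8 + 0.32·-2.6 = 0.192

0.1920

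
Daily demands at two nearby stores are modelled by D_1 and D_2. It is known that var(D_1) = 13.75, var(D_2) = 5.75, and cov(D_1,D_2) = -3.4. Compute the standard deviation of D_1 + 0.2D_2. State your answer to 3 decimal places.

var(D_1 + 0.2D_2) = (1)²·var(D_1) + (0.2)²·var(D_2) + 2·(1)·(0.2)·cov(D_1,D_2)
= 1·13.75 + 0.04·5.75 + 0.4·-3.4 = 12.62
σ(D_1 + 0.2D_2) = √12.62 ≈ 3.552

3.552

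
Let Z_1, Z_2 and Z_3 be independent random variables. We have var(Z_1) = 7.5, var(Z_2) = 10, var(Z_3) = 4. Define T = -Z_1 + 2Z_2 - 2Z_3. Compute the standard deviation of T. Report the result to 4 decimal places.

7.9687

By independence, var(T) = (-1)²var(Z_1) + (2)²var(Z_2) + (-2)²var(Z_3)
= (-1)²·7.5 + (2)²·10 + (-2)²·4 = 63.5
sd(T) = √63.5 ≈ 7.9687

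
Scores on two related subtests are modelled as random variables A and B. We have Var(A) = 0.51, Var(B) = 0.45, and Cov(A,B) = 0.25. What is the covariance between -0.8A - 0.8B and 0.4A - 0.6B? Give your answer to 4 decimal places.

0.0928

Cov(-0.8A - 0.8B, 0.4A - 0.6B) = (-0.8)(0.4)Var(A) + (-0.8)(-0.6)Var(B) + [(-0.8)(-0.6) + (-0.8)(0.4)]Cov(A,B)
= -0.32·0.51 + 0.48·0.45 + 0.16·0.25 = 0.0928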